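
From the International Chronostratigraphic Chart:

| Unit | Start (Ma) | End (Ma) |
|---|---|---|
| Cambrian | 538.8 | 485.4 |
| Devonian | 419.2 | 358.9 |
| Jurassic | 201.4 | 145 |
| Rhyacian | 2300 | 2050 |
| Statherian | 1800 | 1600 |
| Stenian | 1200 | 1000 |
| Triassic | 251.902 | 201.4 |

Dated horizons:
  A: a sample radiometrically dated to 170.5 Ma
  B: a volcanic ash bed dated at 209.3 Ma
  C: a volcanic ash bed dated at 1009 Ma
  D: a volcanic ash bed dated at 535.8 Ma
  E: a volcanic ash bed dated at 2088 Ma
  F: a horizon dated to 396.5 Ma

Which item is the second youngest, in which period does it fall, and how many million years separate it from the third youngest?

Sorted youngest-first by Ma: A (170.5), B (209.3), F (396.5), D (535.8), C (1009), E (2088).
The second youngest is B at 209.3 Ma, which lies in 251.902–201.4 Ma: the Triassic.
The third youngest is F at 396.5 Ma; separation = |209.3 − 396.5| = 187.2 Myr.

B, in the Triassic; 187.2 million years to F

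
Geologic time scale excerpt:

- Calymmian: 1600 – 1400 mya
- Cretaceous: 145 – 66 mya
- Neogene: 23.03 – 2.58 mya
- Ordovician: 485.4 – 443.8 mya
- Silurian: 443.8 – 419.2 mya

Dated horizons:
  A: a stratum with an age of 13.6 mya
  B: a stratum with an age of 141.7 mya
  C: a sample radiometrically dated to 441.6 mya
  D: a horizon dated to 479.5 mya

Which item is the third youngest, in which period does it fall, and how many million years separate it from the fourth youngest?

Sorted youngest-first by Ma: A (13.6), B (141.7), C (441.6), D (479.5).
The third youngest is C at 441.6 Ma, which lies in 443.8–419.2 Ma: the Silurian.
The fourth youngest is D at 479.5 Ma; separation = |441.6 − 479.5| = 37.9 Myr.

C, in the Silurian; 37.9 million years to D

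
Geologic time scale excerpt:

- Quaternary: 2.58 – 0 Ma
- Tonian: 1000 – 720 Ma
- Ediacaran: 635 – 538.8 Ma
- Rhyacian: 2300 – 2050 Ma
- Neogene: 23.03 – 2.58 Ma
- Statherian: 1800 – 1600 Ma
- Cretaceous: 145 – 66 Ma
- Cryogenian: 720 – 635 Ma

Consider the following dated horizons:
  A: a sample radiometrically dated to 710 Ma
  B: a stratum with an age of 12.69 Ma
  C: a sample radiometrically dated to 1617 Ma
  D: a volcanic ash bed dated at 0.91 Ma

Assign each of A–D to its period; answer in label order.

A — Cryogenian; B — Neogene; C — Statherian; D — Quaternary

Match each age against the start–end ranges in the excerpt: A = 710 Ma → Cryogenian (720–635); B = 12.69 Ma → Neogene (23.03–2.58); C = 1617 Ma → Statherian (1800–1600); D = 0.91 Ma → Quaternary (2.58–0).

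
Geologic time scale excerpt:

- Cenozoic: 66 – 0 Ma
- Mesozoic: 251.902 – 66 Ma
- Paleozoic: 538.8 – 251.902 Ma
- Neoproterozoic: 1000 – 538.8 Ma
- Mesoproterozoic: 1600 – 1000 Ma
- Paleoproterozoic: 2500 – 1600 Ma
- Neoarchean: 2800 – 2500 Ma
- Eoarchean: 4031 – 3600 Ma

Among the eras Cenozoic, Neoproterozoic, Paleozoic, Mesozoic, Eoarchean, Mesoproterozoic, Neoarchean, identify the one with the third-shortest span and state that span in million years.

Paleozoic, 286.898 million years

Durations: Cenozoic 66; Neoproterozoic 461.2; Paleozoic 286.898; Mesozoic 185.902; Eoarchean 431; Mesoproterozoic 600; Neoarchean 300 Myr.
Sorted shortest-first: Cenozoic (66), Mesozoic (185.902), Paleozoic (286.898), Neoarchean (300), Eoarchean (431), Neoproterozoic (461.2), Mesoproterozoic (600).
The third shortest is Paleozoic at 286.898 Myr.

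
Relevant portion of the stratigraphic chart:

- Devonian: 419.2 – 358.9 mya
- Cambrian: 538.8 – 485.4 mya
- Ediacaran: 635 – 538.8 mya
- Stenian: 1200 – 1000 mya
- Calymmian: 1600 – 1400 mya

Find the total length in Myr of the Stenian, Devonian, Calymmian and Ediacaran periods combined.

Duration is start − end for each: (1200 − 1000) + (419.2 − 358.9) + (1600 − 1400) + (635 − 538.8).
That is 200 + 60.3 + 200 + 96.2, which totals 556.5 million years.

556.5 million years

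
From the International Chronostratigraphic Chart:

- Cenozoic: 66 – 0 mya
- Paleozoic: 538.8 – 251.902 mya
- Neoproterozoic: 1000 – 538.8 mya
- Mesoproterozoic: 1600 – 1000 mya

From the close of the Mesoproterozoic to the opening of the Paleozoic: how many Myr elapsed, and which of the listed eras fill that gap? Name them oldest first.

End of Mesoproterozoic = 1000 Ma; start of Paleozoic = 538.8 Ma.
Gap = 1000 − 538.8 = 461.2 Myr.
Eras wholly inside 1000–538.8 Ma: Neoproterozoic (1000–538.8).

461.2 million years; Neoproterozoic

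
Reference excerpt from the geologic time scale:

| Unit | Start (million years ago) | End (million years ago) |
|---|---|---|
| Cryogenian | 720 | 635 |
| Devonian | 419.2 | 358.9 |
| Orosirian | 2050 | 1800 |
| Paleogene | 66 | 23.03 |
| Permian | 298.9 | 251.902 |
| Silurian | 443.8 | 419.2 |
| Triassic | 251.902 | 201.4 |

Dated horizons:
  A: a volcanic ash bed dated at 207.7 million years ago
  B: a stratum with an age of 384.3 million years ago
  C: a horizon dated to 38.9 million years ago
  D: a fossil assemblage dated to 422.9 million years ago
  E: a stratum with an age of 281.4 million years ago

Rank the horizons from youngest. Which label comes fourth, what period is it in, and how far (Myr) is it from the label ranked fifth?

B, in the Devonian; 38.6 million years to D

Smaller Ma means younger, so youngest first: C 38.9 < A 207.7 < E 281.4 < B 384.3 < D 422.9.
Counting 4 along gives B (384.3 Ma); the excerpt puts that inside the Devonian, 419.2–358.9 Ma.
Next in line is D (422.9 Ma), and 422.9 − 384.3 = 38.6 Myr.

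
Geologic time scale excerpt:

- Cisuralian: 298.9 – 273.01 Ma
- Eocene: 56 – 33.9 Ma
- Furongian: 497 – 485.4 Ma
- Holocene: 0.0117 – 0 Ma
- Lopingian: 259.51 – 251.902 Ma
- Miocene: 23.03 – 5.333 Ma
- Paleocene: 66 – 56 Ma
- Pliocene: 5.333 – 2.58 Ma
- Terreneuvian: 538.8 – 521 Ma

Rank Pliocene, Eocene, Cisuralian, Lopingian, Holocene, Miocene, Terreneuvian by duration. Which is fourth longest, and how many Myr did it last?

Start − end for each: Pliocene 5.333 − 2.58 = 2.753; Eocene 56 − 33.9 = 22.1; Cisuralian 298.9 − 273.01 = 25.89; Lopingian 259.51 − 251.902 = 7.608; Holocene 0.0117 − 0 = 0.0117; Miocene 23.03 − 5.333 = 17.697; Terreneuvian 538.8 − 521 = 17.8.
Ranking these from longest: Cisuralian > Eocene > Terreneuvian > Miocene > Lopingian > Pliocene > Holocene.
Position 4 in that ranking is Miocene, which lasted 17.697 Myr.

Miocene, 17.697 million years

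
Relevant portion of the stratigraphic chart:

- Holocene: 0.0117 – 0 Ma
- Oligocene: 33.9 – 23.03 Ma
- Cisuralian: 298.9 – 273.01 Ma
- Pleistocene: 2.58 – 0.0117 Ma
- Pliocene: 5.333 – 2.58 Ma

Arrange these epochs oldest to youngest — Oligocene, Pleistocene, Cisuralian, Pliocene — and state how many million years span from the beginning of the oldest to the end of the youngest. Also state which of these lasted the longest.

Start ages (Ma): Cisuralian 298.9, Oligocene 33.9, Pliocene 5.333, Pleistocene 2.58.
Ordered oldest to youngest: Cisuralian, Oligocene, Pliocene, Pleistocene.
Span = 298.9 − 0.0117 = 298.8883 Myr.
Durations: Pliocene 2.753, Pleistocene 2.5683, Cisuralian 25.89, Oligocene 10.87 → longest is Cisuralian (25.89 Myr).

Cisuralian, Oligocene, Pliocene, Pleistocene; total span 298.8883 Myr; longest is Cisuralian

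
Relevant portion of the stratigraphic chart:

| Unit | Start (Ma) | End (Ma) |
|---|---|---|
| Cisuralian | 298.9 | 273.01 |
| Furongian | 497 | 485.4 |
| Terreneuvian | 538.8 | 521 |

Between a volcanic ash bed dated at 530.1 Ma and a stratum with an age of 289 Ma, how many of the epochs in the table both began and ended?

1

The older date is 530.1 Ma and the younger is 289 Ma.
Epochs with start < 530.1 and end > 289 Ma: Furongian (497–485.4).
That is 1 complete epoch.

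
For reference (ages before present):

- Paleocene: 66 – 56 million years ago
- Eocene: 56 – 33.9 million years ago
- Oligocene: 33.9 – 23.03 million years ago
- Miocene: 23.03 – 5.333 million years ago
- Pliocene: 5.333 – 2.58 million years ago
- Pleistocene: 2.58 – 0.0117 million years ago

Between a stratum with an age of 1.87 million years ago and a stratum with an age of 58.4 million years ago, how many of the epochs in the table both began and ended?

The older date is 58.4 Ma and the younger is 1.87 Ma.
Epochs with start < 58.4 and end > 1.87 Ma: Eocene (56–33.9), Oligocene (33.9–23.03), Miocene (23.03–5.333), Pliocene (5.333–2.58).
That is 4 complete epochs.

4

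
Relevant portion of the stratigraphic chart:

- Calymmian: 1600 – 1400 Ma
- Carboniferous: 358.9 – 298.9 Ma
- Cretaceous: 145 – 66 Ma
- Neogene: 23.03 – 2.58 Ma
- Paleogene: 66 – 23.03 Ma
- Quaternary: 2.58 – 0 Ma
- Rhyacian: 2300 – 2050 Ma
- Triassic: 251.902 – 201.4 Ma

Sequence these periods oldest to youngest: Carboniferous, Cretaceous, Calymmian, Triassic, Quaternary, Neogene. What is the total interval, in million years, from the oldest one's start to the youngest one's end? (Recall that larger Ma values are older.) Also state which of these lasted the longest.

Start ages (Ma): Calymmian 1600, Carboniferous 358.9, Triassic 251.902, Cretaceous 145, Neogene 23.03, Quaternary 2.58.
Ordered oldest to youngest: Calymmian, Carboniferous, Triassic, Cretaceous, Neogene, Quaternary.
Span = 1600 − 0 = 1600 Myr.
Durations: Quaternary 2.58, Calymmian 200, Neogene 20.45, Cretaceous 79, Carboniferous 60, Triassic 50.502 → longest is Calymmian (200 Myr).

Calymmian, Carboniferous, Triassic, Cretaceous, Neogene, Quaternary; total span 1600 Myr; longest is Calymmian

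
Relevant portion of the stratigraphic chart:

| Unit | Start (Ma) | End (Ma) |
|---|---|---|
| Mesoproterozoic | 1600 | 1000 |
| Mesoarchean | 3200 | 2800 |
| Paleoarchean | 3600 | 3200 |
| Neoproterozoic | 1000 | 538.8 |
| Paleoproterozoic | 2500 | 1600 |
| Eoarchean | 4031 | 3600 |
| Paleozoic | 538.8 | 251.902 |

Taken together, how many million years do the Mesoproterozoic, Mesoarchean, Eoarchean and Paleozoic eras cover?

Duration is start − end for each: (1600 − 1000) + (3200 − 2800) + (4031 − 3600) + (538.8 − 251.902).
That is 600 + 400 + 431 + 286.898, which totals 1717.898 million years.

1717.898 million years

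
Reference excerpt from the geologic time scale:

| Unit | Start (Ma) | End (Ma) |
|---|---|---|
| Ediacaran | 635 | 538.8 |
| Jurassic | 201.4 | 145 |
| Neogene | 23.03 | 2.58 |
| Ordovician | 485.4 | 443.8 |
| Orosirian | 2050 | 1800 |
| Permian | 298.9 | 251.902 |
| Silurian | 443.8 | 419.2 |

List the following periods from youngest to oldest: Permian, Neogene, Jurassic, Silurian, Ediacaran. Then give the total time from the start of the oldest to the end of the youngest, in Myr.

From the excerpt: Permian 298.9–251.902; Neogene 23.03–2.58; Jurassic 201.4–145; Silurian 443.8–419.2; Ediacaran 635–538.8 (Ma).
Larger Ma is earlier, so the oldest is Ediacaran and the youngest is Neogene; youngest to oldest: Neogene, Jurassic, Permian, Silurian, Ediacaran.
Oldest start 635 minus youngest end 2.58 gives 632.42 Myr overall.

Neogene → Jurassic → Permian → Silurian → Ediacaran; total span 632.42 Myr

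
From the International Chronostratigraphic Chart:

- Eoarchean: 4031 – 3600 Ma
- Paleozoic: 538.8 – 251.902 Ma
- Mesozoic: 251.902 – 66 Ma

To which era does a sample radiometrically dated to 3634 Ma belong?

Eoarchean

3634 Ma lies between 4031 and 3600 Ma, so it falls in the Eoarchean.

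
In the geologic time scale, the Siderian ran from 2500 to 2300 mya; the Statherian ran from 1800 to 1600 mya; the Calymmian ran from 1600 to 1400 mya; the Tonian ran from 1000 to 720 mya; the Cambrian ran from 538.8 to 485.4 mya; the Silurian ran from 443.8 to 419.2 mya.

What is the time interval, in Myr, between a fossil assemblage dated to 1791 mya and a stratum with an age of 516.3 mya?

1791 − 516.3 = 1274.7 million years.

1274.7 million years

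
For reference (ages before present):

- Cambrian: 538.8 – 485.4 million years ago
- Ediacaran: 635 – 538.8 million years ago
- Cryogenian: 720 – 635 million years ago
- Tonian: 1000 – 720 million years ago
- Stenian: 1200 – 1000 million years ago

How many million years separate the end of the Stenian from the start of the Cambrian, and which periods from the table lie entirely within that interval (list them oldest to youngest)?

End of Stenian = 1000 Ma; start of Cambrian = 538.8 Ma.
Gap = 1000 − 538.8 = 461.2 Myr.
Periods wholly inside 1000–538.8 Ma: Tonian (1000–720), Cryogenian (720–635), Ediacaran (635–538.8).

461.2 million years; Tonian, Cryogenian, Ediacaran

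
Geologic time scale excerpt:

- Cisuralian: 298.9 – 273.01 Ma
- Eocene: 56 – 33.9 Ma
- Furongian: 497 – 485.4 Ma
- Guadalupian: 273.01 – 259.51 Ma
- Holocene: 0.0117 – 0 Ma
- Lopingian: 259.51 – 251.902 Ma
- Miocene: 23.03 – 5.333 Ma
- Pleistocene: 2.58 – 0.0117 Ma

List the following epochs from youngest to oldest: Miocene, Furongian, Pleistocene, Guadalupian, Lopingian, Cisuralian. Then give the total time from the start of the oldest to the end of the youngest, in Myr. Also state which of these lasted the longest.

Pleistocene, Miocene, Lopingian, Guadalupian, Cisuralian, Furongian; total span 496.9883 Myr; longest is Cisuralian

From the excerpt: Miocene 23.03–5.333; Furongian 497–485.4; Pleistocene 2.58–0.0117; Guadalupian 273.01–259.51; Lopingian 259.51–251.902; Cisuralian 298.9–273.01 (Ma).
Larger Ma is earlier, so the oldest is Furongian and the youngest is Pleistocene; youngest to oldest: Pleistocene, Miocene, Lopingian, Guadalupian, Cisuralian, Furongian.
Oldest start 497 minus youngest end 0.0117 gives 496.9883 Myr overall.
Individual lengths (start − end): Furongian 11.6; Cisuralian 25.89; Lopingian 7.608; Pleistocene 2.5683; Guadalupian 13.5; Miocene 17.697. The largest is Cisuralian at 25.89 Myr.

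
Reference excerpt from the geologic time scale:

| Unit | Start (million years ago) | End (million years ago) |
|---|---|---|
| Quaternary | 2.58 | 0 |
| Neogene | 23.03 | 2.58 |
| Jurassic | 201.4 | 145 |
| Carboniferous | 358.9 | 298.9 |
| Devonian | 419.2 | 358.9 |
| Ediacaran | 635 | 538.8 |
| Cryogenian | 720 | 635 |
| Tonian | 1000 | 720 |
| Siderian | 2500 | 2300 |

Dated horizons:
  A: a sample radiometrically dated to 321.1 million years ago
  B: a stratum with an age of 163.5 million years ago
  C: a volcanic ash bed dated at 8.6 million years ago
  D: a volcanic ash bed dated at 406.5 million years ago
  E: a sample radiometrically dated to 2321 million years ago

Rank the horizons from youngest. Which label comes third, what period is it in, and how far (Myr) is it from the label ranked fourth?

Smaller Ma means younger, so youngest first: C 8.6 < B 163.5 < A 321.1 < D 406.5 < E 2321.
Counting 3 along gives A (321.1 Ma); the excerpt puts that inside the Carboniferous, 358.9–298.9 Ma.
Next in line is D (406.5 Ma), and 406.5 − 321.1 = 85.4 Myr.

A, in the Carboniferous; 85.4 million years to D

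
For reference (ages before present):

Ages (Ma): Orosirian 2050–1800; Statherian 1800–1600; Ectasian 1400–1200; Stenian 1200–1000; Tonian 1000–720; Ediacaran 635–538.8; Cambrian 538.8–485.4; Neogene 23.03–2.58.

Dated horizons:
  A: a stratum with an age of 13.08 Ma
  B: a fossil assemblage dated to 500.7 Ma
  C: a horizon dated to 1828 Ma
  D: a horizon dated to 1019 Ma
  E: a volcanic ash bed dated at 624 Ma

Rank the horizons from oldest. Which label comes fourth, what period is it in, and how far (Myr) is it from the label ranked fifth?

B, in the Cambrian; 487.62 million years to A

Larger Ma means older, so oldest first: C 1828 > D 1019 > E 624 > B 500.7 > A 13.08.
Counting 4 along gives B (500.7 Ma); the excerpt puts that inside the Cambrian, 538.8–485.4 Ma.
Next in line is A (13.08 Ma), and 500.7 − 13.08 = 487.62 Myr.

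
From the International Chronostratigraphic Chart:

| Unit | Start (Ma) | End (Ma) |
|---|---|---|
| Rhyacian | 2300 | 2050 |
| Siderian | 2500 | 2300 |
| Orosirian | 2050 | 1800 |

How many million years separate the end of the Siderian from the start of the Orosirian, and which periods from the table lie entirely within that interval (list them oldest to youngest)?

250 million years; Rhyacian

The Siderian closes at 2300 Ma and the Orosirian opens at 2050 Ma, so the interval is 2300 − 2050 = 250 Myr.
A period fits inside if it starts at or after 2300 Ma and ends at or before 2050 Ma; oldest first that gives Rhyacian.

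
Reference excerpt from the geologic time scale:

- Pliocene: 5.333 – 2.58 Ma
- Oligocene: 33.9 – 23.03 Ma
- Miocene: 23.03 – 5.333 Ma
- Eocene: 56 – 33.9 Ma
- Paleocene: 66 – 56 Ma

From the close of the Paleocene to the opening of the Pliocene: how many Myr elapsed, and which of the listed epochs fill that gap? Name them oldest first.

End of Paleocene = 56 Ma; start of Pliocene = 5.333 Ma.
Gap = 56 − 5.333 = 50.667 Myr.
Epochs wholly inside 56–5.333 Ma: Eocene (56–33.9), Oligocene (33.9–23.03), Miocene (23.03–5.333).

50.667 million years; Eocene, Oligocene, Miocene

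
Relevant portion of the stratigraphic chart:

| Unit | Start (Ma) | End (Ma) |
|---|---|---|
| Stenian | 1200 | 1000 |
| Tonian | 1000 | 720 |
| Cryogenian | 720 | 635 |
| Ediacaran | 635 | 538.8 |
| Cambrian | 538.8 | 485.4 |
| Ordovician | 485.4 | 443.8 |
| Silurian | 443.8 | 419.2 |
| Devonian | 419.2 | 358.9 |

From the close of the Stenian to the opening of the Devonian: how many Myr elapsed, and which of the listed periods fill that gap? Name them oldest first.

The Stenian closes at 1000 Ma and the Devonian opens at 419.2 Ma, so the interval is 1000 − 419.2 = 580.8 Myr.
A period fits inside if it starts at or after 1000 Ma and ends at or before 419.2 Ma; oldest first that gives Tonian, Cryogenian, Ediacaran, Cambrian, Ordovician, Silurian.

580.8 million years; Tonian, Cryogenian, Ediacaran, Cambrian, Ordovician, Silurian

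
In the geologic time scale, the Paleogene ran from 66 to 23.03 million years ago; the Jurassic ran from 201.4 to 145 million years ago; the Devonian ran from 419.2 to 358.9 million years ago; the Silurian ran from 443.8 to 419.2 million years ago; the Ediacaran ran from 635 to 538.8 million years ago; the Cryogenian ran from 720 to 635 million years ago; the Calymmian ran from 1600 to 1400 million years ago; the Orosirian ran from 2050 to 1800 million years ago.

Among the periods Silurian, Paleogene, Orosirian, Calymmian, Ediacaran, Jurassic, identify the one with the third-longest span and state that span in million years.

Start − end for each: Silurian 443.8 − 419.2 = 24.6; Paleogene 66 − 23.03 = 42.97; Orosirian 2050 − 1800 = 250; Calymmian 1600 − 1400 = 200; Ediacaran 635 − 538.8 = 96.2; Jurassic 201.4 − 145 = 56.4.
Ranking these from longest: Orosirian > Calymmian > Ediacaran > Jurassic > Paleogene > Silurian.
Position 3 in that ranking is Ediacaran, which lasted 96.2 Myr.

Ediacaran, 96.2 million years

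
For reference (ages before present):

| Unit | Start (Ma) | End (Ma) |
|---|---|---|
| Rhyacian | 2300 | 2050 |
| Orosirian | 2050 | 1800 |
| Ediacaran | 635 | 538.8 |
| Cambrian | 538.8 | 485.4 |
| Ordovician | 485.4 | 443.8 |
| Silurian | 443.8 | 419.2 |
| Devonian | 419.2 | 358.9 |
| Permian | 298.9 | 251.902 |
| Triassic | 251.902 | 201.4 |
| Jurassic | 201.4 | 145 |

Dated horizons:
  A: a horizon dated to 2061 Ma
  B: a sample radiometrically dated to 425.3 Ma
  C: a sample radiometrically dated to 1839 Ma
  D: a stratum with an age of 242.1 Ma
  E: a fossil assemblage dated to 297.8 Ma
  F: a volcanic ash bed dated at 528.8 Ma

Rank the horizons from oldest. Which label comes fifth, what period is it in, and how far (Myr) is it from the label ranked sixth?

E, in the Permian; 55.7 million years to D

Sorted oldest-first by Ma: A (2061), C (1839), F (528.8), B (425.3), E (297.8), D (242.1).
The fifth oldest is E at 297.8 Ma, which lies in 298.9–251.902 Ma: the Permian.
The sixth oldest is D at 242.1 Ma; separation = |297.8 − 242.1| = 55.7 Myr.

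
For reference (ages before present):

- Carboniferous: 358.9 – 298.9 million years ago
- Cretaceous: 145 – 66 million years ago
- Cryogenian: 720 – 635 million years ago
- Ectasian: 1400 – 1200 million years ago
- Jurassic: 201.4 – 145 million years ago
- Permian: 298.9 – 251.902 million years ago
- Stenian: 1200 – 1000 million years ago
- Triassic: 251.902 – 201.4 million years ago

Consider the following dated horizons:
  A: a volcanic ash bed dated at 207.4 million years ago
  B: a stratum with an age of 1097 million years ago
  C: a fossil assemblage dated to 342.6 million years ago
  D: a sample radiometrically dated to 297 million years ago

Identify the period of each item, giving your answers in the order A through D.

A — Triassic; B — Stenian; C — Carboniferous; D — Permian

Match each age against the start–end ranges in the excerpt: A = 207.4 Ma → Triassic (251.902–201.4); B = 1097 Ma → Stenian (1200–1000); C = 342.6 Ma → Carboniferous (358.9–298.9); D = 297 Ma → Permian (298.9–251.902).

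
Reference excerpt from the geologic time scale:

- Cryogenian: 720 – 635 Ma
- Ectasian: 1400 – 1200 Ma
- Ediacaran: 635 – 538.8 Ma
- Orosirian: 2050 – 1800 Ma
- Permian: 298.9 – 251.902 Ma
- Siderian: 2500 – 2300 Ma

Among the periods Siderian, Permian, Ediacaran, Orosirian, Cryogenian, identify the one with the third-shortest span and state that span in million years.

Ediacaran, 96.2 million years

Start − end for each: Siderian 2500 − 2300 = 200; Permian 298.9 − 251.902 = 46.998; Ediacaran 635 − 538.8 = 96.2; Orosirian 2050 − 1800 = 250; Cryogenian 720 − 635 = 85.
Ranking these from shortest: Permian < Cryogenian < Ediacaran < Siderian < Orosirian.
Position 3 in that ranking is Ediacaran, which lasted 96.2 Myr.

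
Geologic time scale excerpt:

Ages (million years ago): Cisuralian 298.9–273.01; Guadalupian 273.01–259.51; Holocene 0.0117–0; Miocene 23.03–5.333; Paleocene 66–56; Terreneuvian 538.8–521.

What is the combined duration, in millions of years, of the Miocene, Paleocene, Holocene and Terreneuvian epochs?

Duration is start − end for each: (23.03 − 5.333) + (66 − 56) + (0.0117 − 0) + (538.8 − 521).
That is 17.697 + 10 + 0.0117 + 17.8, which totals 45.5087 million years.

45.5087 million years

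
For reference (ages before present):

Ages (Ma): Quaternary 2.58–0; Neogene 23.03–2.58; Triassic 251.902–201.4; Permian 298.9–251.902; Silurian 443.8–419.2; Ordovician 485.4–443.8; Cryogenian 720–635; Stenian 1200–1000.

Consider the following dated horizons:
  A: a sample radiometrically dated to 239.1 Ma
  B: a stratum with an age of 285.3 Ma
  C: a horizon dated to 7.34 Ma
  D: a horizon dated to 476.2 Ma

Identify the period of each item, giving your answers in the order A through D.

Match each age against the start–end ranges in the excerpt: A = 239.1 Ma → Triassic (251.902–201.4); B = 285.3 Ma → Permian (298.9–251.902); C = 7.34 Ma → Neogene (23.03–2.58); D = 476.2 Ma → Ordovician (485.4–443.8).

A — Triassic; B — Permian; C — Neogene; D — Ordovician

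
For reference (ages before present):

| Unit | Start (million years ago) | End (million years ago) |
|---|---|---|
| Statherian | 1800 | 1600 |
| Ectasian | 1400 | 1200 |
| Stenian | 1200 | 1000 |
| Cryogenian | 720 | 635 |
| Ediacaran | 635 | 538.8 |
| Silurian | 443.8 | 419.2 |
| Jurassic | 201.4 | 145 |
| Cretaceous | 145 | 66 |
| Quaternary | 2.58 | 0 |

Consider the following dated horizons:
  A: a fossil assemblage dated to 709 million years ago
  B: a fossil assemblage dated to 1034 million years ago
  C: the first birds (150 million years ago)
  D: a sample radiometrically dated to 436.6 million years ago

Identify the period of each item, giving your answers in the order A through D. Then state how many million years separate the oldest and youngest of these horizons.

Match each age against the start–end ranges in the excerpt: A = 709 Ma → Cryogenian (720–635); B = 1034 Ma → Stenian (1200–1000); C = 150 Ma → Jurassic (201.4–145); D = 436.6 Ma → Silurian (443.8–419.2).
The largest age is 1034 Ma and the smallest is 150 Ma; their difference is 884 Myr.

A — Cryogenian; B — Stenian; C — Jurassic; D — Silurian; span 884 million years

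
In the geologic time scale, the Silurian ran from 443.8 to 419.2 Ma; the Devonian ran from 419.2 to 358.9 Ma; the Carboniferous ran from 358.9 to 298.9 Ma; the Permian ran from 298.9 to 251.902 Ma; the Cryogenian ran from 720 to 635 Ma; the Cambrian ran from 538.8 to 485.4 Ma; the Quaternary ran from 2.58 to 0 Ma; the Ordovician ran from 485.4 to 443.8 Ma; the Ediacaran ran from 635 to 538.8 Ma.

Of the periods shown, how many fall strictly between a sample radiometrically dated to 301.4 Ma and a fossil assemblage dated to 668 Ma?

The older date is 668 Ma and the younger is 301.4 Ma.
Periods with start < 668 and end > 301.4 Ma: Ediacaran (635–538.8), Cambrian (538.8–485.4), Ordovician (485.4–443.8), Silurian (443.8–419.2), Devonian (419.2–358.9).
That is 5 complete periods.

5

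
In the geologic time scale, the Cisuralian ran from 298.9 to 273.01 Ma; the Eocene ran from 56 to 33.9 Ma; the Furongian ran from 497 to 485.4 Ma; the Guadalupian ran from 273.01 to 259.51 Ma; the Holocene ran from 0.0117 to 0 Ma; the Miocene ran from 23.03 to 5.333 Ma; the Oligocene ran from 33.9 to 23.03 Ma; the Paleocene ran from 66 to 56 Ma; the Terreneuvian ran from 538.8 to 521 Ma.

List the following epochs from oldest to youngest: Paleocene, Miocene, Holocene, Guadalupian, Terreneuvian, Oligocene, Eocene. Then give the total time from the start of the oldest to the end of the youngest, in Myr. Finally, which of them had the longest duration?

Terreneuvian, Guadalupian, Paleocene, Eocene, Oligocene, Miocene, Holocene; total span 538.8 Myr; longest is Eocene

From the excerpt: Paleocene 66–56; Miocene 23.03–5.333; Holocene 0.0117–0; Guadalupian 273.01–259.51; Terreneuvian 538.8–521; Oligocene 33.9–23.03; Eocene 56–33.9 (Ma).
Larger Ma is earlier, so the oldest is Terreneuvian and the youngest is Holocene; oldest to youngest: Terreneuvian, Guadalupian, Paleocene, Eocene, Oligocene, Miocene, Holocene.
Oldest start 538.8 minus youngest end 0 gives 538.8 Myr overall.
Individual lengths (start − end): Oligocene 10.87; Holocene 0.0117; Terreneuvian 17.8; Guadalupian 13.5; Paleocene 10; Eocene 22.1; Miocene 17.697. The largest is Eocene at 22.1 Myr.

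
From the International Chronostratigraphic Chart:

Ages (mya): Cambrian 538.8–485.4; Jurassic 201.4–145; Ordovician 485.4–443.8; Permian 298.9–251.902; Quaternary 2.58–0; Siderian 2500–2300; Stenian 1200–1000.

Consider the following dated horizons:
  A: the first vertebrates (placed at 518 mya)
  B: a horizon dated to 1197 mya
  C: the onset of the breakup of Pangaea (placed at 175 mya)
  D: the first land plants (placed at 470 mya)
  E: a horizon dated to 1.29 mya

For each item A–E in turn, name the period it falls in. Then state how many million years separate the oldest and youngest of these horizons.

Match each age against the start–end ranges in the excerpt: A = 518 Ma → Cambrian (538.8–485.4); B = 1197 Ma → Stenian (1200–1000); C = 175 Ma → Jurassic (201.4–145); D = 470 Ma → Ordovician (485.4–443.8); E = 1.29 Ma → Quaternary (2.58–0).
The largest age is 1197 Ma and the smallest is 1.29 Ma; their difference is 1195.71 Myr.

A — Cambrian; B — Stenian; C — Jurassic; D — Ordovician; E — Quaternary; span 1195.71 million years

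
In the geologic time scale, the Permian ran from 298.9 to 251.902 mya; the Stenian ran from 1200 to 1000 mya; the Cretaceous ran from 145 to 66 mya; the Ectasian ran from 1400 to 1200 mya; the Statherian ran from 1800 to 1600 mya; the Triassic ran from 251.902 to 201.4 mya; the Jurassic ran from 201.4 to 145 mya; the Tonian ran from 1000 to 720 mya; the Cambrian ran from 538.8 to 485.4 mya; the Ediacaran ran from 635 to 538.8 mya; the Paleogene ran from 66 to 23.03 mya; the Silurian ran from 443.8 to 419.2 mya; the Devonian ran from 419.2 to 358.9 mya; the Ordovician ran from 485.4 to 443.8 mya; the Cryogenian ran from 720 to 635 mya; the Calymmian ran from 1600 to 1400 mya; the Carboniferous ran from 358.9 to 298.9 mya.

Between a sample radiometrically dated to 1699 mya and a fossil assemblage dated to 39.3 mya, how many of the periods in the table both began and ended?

1699 Ma sits inside the Statherian (1800–1600) and 39.3 Ma inside the Paleogene (66–23.03); neither of those is wholly between the two dates.
The listed periods lying completely between them are Calymmian, Ectasian, Stenian, Tonian, Cryogenian, Ediacaran, Cambrian, Ordovician, Silurian, Devonian, Carboniferous, Permian, Triassic, Jurassic, Cretaceous — 15 in all.

15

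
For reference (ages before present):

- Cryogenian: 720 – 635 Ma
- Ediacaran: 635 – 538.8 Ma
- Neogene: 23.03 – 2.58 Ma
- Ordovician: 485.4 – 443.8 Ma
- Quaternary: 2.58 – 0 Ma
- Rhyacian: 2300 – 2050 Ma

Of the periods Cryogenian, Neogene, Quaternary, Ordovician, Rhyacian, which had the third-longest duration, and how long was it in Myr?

Durations: Cryogenian 85; Neogene 20.45; Quaternary 2.58; Ordovician 41.6; Rhyacian 250 Myr.
Sorted longest-first: Rhyacian (250), Cryogenian (85), Ordovician (41.6), Neogene (20.45), Quaternary (2.58).
The third longest is Ordovician at 41.6 Myr.

Ordovician, 41.6 million years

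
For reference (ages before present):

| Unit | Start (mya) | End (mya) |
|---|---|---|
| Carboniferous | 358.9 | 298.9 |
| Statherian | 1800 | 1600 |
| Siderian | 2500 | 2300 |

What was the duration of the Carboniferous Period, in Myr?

358.9 − 298.9 = 60 million years.

60 million years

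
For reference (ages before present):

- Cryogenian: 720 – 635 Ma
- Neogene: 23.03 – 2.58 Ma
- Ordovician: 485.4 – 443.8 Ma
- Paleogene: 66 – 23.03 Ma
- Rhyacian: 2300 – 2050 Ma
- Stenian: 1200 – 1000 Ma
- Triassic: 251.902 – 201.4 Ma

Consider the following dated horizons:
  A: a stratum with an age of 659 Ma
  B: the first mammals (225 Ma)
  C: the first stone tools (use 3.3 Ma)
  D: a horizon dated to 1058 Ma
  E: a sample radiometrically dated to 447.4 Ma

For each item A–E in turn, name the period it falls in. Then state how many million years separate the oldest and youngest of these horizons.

A: 659 Ma lies in 720–635 Ma, so Cryogenian.
B: 225 Ma lies in 251.902–201.4 Ma, so Triassic.
C: 3.3 Ma lies in 23.03–2.58 Ma, so Neogene.
D: 1058 Ma lies in 1200–1000 Ma, so Stenian.
E: 447.4 Ma lies in 485.4–443.8 Ma, so Ordovician.
Oldest = 1058 Ma, youngest = 3.3 Ma → span 1054.7 Myr.

A — Cryogenian; B — Triassic; C — Neogene; D — Stenian; E — Ordovician; span 1054.7 million years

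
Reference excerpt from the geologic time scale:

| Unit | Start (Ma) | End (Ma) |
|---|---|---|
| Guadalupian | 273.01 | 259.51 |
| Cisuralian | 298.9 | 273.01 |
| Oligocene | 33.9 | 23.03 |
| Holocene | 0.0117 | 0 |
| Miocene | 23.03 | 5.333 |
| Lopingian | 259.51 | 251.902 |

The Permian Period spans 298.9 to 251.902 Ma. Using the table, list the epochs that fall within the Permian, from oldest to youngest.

Epochs with both bounds inside 298.9–251.902 Ma: Cisuralian (298.9–273.01), Guadalupian (273.01–259.51), Lopingian (259.51–251.902).

Cisuralian, Guadalupian, Lopingian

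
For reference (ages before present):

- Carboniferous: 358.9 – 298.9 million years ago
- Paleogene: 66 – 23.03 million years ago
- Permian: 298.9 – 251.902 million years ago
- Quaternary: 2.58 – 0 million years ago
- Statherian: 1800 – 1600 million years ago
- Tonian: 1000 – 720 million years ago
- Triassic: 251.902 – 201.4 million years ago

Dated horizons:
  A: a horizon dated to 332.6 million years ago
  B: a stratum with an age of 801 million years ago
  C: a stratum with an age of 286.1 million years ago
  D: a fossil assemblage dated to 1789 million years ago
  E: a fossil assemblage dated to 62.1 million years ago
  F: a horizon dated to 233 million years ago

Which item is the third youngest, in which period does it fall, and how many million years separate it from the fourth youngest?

C, in the Permian; 46.5 million years to A

Sorted youngest-first by Ma: E (62.1), F (233), C (286.1), A (332.6), B (801), D (1789).
The third youngest is C at 286.1 Ma, which lies in 298.9–251.902 Ma: the Permian.
The fourth youngest is A at 332.6 Ma; separation = |286.1 − 332.6| = 46.5 Myr.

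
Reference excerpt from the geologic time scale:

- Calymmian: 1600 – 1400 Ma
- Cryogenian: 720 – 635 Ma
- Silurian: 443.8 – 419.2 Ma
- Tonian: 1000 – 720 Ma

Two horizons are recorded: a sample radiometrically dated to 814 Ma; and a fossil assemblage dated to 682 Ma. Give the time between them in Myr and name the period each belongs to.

132 million years apart; the first in the Tonian, the second in the Cryogenian

Elapsed time: 814 − 682 = 132 Myr.
814 Ma lies within 1000–720 Ma: Tonian.
682 Ma lies within 720–635 Ma: Cryogenian.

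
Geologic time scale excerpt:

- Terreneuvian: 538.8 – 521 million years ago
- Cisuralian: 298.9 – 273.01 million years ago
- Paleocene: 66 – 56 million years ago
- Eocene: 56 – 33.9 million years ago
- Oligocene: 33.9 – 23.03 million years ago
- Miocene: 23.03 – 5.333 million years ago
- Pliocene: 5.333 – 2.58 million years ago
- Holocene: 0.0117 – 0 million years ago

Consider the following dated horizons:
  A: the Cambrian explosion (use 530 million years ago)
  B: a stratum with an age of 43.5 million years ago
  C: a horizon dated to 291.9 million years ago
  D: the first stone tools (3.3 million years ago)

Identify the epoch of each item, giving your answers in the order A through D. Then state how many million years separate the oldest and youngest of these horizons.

A — Terreneuvian; B — Eocene; C — Cisuralian; D — Pliocene; span 526.7 million years

A: 530 Ma lies in 538.8–521 Ma, so Terreneuvian.
B: 43.5 Ma lies in 56–33.9 Ma, so Eocene.
C: 291.9 Ma lies in 298.9–273.01 Ma, so Cisuralian.
D: 3.3 Ma lies in 5.333–2.58 Ma, so Pliocene.
Oldest = 530 Ma, youngest = 3.3 Ma → span 526.7 Myr.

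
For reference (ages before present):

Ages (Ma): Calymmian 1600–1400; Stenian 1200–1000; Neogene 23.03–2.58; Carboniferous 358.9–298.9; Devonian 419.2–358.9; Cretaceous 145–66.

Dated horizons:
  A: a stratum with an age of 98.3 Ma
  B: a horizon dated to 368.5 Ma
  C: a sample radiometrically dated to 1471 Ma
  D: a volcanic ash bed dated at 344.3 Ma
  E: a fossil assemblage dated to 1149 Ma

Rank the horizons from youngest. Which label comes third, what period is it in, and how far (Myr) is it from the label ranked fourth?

Smaller Ma means younger, so youngest first: A 98.3 < D 344.3 < B 368.5 < E 1149 < C 1471.
Counting 3 along gives B (368.5 Ma); the excerpt puts that inside the Devonian, 419.2–358.9 Ma.
Next in line is E (1149 Ma), and 1149 − 368.5 = 780.5 Myr.

B, in the Devonian; 780.5 million years to E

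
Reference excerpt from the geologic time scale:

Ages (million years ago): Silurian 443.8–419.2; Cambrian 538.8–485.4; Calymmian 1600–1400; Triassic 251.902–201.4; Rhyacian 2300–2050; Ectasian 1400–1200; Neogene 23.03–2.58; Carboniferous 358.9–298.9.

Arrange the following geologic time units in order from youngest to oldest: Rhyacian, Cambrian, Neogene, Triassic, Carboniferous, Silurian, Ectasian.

Neogene, then Triassic, then Carboniferous, then Silurian, then Cambrian, then Ectasian, then Rhyacian

The oldest of these is Rhyacian (starts 2300 Ma) and the youngest is Neogene (ends 2.58 Ma).
In between, by decreasing start age: Ectasian (1400), Cambrian (538.8), Silurian (443.8), Carboniferous (358.9), Triassic (251.902).
Listing youngest first means reversing that sequence.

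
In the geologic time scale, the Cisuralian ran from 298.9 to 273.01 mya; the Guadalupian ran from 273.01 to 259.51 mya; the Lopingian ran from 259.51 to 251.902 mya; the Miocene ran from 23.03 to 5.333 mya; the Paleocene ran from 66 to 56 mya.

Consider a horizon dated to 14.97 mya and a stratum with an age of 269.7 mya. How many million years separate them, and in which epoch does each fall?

254.73 million years apart; the first in the Miocene, the second in the Guadalupian

Elapsed time: 269.7 − 14.97 = 254.73 Myr.
14.97 Ma lies within 23.03–5.333 Ma: Miocene.
269.7 Ma lies within 273.01–259.51 Ma: Guadalupian.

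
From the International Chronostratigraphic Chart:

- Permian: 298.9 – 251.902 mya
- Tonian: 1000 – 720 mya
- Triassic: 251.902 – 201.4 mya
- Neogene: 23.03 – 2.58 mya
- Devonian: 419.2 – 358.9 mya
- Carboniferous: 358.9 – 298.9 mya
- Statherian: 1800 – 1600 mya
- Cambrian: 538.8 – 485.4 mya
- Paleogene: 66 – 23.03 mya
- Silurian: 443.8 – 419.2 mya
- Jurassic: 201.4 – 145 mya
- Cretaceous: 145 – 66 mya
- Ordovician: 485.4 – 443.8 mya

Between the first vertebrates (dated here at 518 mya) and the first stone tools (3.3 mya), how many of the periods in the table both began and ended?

9

The older date is 518 Ma and the younger is 3.3 Ma.
Periods with start < 518 and end > 3.3 Ma: Ordovician (485.4–443.8), Silurian (443.8–419.2), Devonian (419.2–358.9), Carboniferous (358.9–298.9), Permian (298.9–251.902), Triassic (251.902–201.4), Jurassic (201.4–145), Cretaceous (145–66), Paleogene (66–23.03).
That is 9 complete periods.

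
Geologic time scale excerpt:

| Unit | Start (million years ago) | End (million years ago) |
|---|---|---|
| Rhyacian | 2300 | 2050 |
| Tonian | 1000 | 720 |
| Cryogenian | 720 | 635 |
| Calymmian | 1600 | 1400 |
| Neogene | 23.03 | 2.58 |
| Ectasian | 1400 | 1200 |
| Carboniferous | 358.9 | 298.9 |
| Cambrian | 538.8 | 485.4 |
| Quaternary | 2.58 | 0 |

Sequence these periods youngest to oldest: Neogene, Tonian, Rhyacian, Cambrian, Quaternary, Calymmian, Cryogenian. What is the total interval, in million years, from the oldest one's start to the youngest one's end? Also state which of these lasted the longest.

Start ages (Ma): Rhyacian 2300, Calymmian 1600, Tonian 1000, Cryogenian 720, Cambrian 538.8, Neogene 23.03, Quaternary 2.58.
Ordered youngest to oldest: Quaternary, Neogene, Cambrian, Cryogenian, Tonian, Calymmian, Rhyacian.
Span = 2300 − 0 = 2300 Myr.
Durations: Rhyacian 250, Cryogenian 85, Cambrian 53.4, Quaternary 2.58, Neogene 20.45, Calymmian 200, Tonian 280 → longest is Tonian (280 Myr).

Quaternary → Neogene → Cambrian → Cryogenian → Tonian → Calymmian → Rhyacian; total span 2300 Myr; longest is Tonian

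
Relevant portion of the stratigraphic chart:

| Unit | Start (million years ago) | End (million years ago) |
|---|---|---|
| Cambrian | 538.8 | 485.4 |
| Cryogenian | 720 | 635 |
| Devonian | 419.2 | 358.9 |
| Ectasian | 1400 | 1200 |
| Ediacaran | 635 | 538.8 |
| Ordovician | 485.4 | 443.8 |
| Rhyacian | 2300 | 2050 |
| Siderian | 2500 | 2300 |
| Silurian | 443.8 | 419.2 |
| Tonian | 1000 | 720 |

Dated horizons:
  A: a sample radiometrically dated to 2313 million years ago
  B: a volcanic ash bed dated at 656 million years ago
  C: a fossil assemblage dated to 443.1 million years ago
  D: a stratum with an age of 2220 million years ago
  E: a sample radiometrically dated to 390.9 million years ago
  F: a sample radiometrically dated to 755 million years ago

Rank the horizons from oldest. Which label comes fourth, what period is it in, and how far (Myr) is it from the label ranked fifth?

Sorted oldest-first by Ma: A (2313), D (2220), F (755), B (656), C (443.1), E (390.9).
The fourth oldest is B at 656 Ma, which lies in 720–635 Ma: the Cryogenian.
The fifth oldest is C at 443.1 Ma; separation = |656 − 443.1| = 212.9 Myr.

B, in the Cryogenian; 212.9 million years to C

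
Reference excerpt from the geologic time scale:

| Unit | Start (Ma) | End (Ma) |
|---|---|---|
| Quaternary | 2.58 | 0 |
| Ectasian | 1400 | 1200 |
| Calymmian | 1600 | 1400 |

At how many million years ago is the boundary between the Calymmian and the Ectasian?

The Calymmian ends and the Ectasian begins at 1400 Ma.

1400 Ma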